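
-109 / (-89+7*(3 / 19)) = 2071 / 1670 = 1.24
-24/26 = -12/13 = -0.92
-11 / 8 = -1.38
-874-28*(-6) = -706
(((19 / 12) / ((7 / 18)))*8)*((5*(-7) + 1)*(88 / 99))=-984.38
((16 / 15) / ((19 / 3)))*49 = 784 / 95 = 8.25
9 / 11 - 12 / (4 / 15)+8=-398 / 11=-36.18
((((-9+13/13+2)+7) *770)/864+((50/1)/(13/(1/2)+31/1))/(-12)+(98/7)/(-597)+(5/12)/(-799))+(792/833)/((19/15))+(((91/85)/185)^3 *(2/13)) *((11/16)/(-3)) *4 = 22595087605913933906323/14627035805210057250000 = 1.54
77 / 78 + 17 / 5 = 1711 / 390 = 4.39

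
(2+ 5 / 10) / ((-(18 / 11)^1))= -55 / 36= -1.53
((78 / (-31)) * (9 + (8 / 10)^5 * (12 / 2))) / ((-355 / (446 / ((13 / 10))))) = 183407688 / 6878125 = 26.67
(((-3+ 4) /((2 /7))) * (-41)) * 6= -861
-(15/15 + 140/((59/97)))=-13639/59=-231.17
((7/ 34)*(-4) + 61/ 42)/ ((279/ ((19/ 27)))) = 8531/ 5378562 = 0.00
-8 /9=-0.89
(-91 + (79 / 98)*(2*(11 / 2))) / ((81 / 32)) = -42928 / 1323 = -32.45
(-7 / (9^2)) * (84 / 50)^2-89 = -501997 / 5625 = -89.24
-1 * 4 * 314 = -1256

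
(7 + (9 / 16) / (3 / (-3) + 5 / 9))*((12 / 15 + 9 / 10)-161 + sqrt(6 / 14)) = -584631 / 640 + 367*sqrt(21) / 448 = -909.73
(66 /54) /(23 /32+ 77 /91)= 4576 /5859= 0.78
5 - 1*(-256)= 261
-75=-75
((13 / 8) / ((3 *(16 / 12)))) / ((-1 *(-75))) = 13 / 2400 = 0.01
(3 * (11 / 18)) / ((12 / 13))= 143 / 72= 1.99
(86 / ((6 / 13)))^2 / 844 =41.14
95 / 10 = 19 / 2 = 9.50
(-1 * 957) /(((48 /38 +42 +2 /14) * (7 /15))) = -272745 /5773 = -47.24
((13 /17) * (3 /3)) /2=13 /34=0.38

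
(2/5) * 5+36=38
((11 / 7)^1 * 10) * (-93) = -10230 / 7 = -1461.43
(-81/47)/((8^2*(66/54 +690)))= -729/18712768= -0.00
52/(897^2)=4/61893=0.00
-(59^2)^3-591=-42180534232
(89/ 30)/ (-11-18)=-0.10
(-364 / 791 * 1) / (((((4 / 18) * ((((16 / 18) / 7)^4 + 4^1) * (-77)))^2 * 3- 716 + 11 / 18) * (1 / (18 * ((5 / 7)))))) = -182839442534133840 / 412257158420800701913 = -0.00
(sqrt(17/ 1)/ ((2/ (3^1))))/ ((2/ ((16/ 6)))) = 2 * sqrt(17) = 8.25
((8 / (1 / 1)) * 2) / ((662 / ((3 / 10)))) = 12 / 1655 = 0.01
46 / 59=0.78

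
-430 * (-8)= 3440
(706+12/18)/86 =1060/129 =8.22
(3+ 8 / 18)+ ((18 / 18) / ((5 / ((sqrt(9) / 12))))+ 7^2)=9449 / 180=52.49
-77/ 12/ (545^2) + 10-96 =-306529877/ 3564300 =-86.00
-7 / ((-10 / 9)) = 63 / 10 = 6.30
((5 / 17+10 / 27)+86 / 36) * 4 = 5606 / 459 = 12.21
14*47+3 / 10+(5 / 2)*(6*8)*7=1498.30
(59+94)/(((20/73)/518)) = 2892771/10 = 289277.10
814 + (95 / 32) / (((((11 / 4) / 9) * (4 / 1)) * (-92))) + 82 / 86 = 1134795747 / 1392512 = 814.93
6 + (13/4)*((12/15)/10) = 313/50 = 6.26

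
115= 115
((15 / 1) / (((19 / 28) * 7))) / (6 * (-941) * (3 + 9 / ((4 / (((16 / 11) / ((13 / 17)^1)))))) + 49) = -8580 / 111539101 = -0.00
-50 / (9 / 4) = -200 / 9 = -22.22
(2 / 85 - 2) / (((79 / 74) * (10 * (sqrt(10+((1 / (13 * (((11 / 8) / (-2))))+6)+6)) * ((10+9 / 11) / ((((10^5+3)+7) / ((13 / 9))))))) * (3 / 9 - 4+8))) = -2637623736 * sqrt(447590) / 30192285175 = -58.45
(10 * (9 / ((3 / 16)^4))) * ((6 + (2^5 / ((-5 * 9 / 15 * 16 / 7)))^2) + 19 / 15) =171311104 / 81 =2114951.90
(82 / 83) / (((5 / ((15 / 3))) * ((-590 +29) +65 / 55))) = -0.00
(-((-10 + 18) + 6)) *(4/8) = -7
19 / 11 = 1.73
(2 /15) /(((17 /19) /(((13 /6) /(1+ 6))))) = 247 /5355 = 0.05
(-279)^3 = -21717639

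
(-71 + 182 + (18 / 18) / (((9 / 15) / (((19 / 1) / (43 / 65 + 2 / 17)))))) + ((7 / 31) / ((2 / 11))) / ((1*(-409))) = 9932225413 / 65499714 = 151.64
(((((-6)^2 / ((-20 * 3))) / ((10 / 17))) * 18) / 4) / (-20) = 459 / 2000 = 0.23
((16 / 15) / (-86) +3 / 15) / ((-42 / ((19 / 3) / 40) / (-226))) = 259787 / 1625400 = 0.16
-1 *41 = -41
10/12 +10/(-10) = -1/6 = -0.17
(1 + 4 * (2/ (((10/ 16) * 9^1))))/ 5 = 109/ 225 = 0.48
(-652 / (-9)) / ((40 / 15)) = 163 / 6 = 27.17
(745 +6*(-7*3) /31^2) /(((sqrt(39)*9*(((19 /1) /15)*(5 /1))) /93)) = 55063*sqrt(39) /1767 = 194.61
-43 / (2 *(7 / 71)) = -3053 / 14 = -218.07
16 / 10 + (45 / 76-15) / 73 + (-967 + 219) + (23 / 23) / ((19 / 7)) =-283567 / 380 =-746.23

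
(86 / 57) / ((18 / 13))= 559 / 513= 1.09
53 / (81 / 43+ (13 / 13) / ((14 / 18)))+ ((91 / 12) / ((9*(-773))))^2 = 116546844673 / 6969578256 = 16.72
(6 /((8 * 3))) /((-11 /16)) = -4 /11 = -0.36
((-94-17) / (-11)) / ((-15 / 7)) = -259 / 55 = -4.71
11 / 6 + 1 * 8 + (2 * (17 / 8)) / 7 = 877 / 84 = 10.44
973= 973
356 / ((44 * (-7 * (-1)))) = 89 / 77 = 1.16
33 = 33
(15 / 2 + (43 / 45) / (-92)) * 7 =217049 / 4140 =52.43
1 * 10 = 10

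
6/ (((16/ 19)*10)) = 57/ 80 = 0.71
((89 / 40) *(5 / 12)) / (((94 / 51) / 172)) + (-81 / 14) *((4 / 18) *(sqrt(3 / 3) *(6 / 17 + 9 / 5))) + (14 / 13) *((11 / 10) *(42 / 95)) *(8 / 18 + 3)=141822643489 / 1657765200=85.55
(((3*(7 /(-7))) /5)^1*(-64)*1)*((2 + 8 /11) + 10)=5376 /11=488.73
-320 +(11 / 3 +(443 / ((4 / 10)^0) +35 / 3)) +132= 811 / 3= 270.33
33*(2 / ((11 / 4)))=24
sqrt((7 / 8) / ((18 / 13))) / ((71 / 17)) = 17 * sqrt(91) / 852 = 0.19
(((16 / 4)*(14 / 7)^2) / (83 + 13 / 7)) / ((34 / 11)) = 28 / 459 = 0.06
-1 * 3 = -3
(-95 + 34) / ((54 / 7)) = -427 / 54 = -7.91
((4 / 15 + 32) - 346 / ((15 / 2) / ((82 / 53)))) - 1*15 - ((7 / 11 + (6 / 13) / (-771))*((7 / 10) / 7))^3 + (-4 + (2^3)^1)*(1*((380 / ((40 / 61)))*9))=2189633319509574032223 / 105230914186232120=20807.89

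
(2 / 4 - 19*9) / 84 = -341 / 168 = -2.03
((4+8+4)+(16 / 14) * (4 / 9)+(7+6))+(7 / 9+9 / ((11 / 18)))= 3466 / 77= 45.01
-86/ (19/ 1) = -4.53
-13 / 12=-1.08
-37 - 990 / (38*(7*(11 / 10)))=-40.38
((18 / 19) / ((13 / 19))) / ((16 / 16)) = 18 / 13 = 1.38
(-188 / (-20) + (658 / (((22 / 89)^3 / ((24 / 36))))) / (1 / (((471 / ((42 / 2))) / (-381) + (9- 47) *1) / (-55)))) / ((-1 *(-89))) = 3364727073451 / 14893850070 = 225.91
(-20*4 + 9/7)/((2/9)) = -354.21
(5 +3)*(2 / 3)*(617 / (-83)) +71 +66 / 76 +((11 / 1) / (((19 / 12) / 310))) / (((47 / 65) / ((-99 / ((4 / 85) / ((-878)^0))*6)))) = -16719501769499 / 444714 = -37596076.96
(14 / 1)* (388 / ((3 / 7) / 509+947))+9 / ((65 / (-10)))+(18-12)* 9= 639883246 / 10966033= 58.35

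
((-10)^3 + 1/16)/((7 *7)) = -15999/784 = -20.41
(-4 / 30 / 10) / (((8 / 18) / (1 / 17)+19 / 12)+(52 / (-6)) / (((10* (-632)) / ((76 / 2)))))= -237 / 163370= -0.00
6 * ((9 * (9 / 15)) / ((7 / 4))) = 18.51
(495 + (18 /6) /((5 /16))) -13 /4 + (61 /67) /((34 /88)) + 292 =18126193 /22780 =795.71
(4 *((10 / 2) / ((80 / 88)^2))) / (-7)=-121 / 35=-3.46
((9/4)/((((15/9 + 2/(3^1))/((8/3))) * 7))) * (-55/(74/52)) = -25740/1813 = -14.20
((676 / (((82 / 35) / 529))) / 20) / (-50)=-625807 / 4100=-152.64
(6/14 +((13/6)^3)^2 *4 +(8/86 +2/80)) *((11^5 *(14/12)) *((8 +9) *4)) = 19915087522162481/3761640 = 5294256633.32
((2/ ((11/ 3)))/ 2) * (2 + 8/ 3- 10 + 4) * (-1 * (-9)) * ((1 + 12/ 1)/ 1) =-468/ 11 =-42.55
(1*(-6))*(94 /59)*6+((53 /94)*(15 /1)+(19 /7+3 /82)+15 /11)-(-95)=439609185 /8754361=50.22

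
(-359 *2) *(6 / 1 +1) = -5026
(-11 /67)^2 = 121 /4489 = 0.03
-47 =-47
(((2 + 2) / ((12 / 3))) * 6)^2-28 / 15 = 512 / 15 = 34.13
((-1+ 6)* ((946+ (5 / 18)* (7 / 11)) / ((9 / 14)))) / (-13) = -504385 / 891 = -566.09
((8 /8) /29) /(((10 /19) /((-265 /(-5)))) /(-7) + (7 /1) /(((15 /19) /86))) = 105735 /2338163048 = 0.00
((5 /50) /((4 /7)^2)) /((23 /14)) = 0.19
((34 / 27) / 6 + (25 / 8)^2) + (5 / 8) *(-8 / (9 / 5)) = 37313 / 5184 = 7.20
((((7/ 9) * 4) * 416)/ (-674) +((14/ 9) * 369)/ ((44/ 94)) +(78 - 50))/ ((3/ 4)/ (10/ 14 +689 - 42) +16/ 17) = 12881965053944/ 9693052479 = 1328.99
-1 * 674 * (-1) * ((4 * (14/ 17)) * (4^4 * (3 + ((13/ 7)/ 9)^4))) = 65273317900288/ 38257191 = 1706171.21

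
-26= -26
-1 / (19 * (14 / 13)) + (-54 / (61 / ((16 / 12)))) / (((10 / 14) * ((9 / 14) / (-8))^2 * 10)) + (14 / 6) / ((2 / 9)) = -27636106 / 1825425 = -15.14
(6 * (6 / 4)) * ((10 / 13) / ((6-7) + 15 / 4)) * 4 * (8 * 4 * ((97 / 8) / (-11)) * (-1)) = 558720 / 1573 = 355.19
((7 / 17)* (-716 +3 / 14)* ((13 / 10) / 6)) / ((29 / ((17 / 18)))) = -130273 / 62640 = -2.08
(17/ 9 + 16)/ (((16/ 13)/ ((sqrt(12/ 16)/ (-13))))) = -161 *sqrt(3)/ 288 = -0.97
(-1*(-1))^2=1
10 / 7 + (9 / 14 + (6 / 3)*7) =225 / 14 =16.07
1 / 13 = 0.08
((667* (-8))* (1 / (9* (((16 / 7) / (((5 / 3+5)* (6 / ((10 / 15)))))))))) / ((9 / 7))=-326830 / 27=-12104.81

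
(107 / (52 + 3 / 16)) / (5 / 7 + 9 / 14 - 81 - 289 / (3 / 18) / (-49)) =-167776 / 3621395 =-0.05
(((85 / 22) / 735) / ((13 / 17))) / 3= 289 / 126126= 0.00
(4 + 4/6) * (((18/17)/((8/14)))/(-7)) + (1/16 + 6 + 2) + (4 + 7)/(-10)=5.73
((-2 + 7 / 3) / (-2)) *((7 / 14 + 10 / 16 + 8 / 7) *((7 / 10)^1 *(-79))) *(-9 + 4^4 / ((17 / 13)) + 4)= 10845673 / 2720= 3987.38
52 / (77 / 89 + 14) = 4628 / 1323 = 3.50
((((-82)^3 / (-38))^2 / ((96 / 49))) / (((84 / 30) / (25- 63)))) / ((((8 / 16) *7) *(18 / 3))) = -23750521205 / 342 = -69445968.44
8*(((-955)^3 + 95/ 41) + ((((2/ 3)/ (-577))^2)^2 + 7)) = -2564910558352873447692776/ 368105348935161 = -6967870925.46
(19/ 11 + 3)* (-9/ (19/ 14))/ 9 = -728/ 209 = -3.48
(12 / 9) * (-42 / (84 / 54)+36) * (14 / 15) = 56 / 5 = 11.20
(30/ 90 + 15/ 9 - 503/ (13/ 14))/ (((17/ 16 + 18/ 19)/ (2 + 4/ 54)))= -119440384/ 214461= -556.93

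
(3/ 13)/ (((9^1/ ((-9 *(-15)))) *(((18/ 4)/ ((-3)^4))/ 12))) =9720/ 13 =747.69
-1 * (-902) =902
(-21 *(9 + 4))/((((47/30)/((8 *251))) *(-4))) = 4111380/47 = 87476.17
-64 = -64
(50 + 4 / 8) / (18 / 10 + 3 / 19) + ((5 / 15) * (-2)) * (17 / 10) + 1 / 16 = 61311 / 2480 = 24.72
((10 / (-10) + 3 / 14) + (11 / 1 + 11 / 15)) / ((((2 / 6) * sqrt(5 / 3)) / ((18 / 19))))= 1089 * sqrt(15) / 175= 24.10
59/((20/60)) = 177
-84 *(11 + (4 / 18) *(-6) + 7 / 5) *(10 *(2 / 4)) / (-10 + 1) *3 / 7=664 / 3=221.33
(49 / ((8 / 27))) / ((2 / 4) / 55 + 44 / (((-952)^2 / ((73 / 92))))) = 63199410120 / 3488887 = 18114.49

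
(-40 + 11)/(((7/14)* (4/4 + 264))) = -58/265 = -0.22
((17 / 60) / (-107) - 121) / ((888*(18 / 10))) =-776837 / 10261728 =-0.08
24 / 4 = 6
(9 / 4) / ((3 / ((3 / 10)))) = 9 / 40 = 0.22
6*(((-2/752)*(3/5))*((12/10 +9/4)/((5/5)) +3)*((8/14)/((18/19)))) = -2451/65800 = -0.04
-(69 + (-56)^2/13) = -4033/13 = -310.23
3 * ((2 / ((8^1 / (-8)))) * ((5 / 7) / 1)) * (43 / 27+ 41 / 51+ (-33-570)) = 2756770 / 1071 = 2574.01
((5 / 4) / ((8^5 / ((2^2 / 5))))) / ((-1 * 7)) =-1 / 229376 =-0.00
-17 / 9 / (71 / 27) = -51 / 71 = -0.72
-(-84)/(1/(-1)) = -84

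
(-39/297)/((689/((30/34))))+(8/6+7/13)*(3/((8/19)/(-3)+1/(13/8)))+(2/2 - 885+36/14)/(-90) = 431870267/19980576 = 21.61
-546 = -546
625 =625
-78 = -78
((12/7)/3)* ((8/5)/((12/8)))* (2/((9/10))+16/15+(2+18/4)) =28192/4725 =5.97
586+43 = 629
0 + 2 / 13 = 2 / 13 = 0.15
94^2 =8836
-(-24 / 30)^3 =64 / 125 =0.51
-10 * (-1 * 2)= 20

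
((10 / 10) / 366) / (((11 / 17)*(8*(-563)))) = -17 / 18133104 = -0.00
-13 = -13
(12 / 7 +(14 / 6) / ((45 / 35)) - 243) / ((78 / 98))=-316820 / 1053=-300.87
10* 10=100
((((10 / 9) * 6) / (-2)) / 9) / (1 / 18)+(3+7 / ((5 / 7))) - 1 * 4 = 32 / 15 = 2.13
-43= -43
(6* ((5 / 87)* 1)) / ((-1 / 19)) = -190 / 29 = -6.55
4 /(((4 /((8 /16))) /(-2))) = -1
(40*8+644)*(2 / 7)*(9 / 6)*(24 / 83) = 69408 / 581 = 119.46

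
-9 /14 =-0.64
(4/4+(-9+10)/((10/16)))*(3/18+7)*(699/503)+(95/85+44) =6072209/85510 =71.01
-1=-1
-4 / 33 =-0.12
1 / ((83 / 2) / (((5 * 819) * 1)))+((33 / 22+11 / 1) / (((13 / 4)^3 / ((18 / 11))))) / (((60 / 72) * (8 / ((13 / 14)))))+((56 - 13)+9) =162830218 / 1080079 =150.76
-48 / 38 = -24 / 19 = -1.26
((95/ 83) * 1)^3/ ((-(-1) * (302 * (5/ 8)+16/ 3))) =10288500/ 1331691923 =0.01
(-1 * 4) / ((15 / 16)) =-64 / 15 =-4.27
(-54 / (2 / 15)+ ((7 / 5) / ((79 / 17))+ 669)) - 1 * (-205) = 185374 / 395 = 469.30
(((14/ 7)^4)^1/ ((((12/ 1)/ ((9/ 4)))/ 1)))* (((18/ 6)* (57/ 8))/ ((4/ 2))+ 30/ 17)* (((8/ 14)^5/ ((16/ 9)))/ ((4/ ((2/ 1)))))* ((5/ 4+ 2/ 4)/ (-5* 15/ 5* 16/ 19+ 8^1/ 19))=-1737531/ 18939088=-0.09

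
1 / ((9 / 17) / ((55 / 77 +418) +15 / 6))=100249 / 126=795.63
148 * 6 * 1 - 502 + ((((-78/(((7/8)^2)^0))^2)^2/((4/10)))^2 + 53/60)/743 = 513792889023383933/44580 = 11525188179079.94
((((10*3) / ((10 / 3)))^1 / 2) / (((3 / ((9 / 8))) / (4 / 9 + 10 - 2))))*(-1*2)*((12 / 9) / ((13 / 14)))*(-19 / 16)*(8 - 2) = 7581 / 26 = 291.58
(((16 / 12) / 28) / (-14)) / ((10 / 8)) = -2 / 735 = -0.00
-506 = -506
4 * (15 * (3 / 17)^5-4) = -22703132 / 1419857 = -15.99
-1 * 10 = -10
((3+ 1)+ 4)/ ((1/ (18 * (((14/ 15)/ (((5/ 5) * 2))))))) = 336/ 5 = 67.20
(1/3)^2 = 1/9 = 0.11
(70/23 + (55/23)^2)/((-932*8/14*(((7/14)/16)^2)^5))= -2283113904844308480/123257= -18523198721730.27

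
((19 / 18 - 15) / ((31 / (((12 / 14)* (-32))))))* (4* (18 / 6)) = 32128 / 217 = 148.06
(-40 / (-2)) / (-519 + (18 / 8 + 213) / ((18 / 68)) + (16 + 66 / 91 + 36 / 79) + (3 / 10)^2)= 43134000 / 671677553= 0.06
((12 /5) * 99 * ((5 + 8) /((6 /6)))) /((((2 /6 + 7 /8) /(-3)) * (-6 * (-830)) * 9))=-10296 /60175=-0.17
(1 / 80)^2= 1 / 6400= 0.00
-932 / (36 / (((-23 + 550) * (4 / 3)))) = -491164 / 27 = -18191.26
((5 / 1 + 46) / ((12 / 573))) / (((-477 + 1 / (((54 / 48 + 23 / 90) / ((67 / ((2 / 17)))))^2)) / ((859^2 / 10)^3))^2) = 31976123273384089855654155486299081217833496807967 / 2342531784029359585932000000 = 13650240945026735412541.21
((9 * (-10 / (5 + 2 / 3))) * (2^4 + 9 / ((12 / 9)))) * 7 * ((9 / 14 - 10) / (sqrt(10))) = 321867 * sqrt(10) / 136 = 7484.06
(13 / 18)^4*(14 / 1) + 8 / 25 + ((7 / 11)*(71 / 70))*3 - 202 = -2828159671 / 14434200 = -195.93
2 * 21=42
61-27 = 34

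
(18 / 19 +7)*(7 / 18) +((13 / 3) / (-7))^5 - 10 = -1086412541 / 155195838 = -7.00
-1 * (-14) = 14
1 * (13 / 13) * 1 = 1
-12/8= -3/2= -1.50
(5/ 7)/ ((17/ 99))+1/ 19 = 9524/ 2261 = 4.21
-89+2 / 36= -1601 / 18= -88.94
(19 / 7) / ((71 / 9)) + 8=4147 / 497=8.34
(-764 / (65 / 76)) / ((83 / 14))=-812896 / 5395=-150.68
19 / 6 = 3.17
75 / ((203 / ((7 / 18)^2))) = 175 / 3132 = 0.06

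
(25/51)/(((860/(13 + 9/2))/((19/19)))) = 175/17544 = 0.01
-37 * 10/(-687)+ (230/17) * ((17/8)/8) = 4.13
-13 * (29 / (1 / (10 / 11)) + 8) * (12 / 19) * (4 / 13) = -18144 / 209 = -86.81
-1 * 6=-6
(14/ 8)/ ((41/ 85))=595/ 164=3.63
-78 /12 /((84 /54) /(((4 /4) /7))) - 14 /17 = -4733 /3332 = -1.42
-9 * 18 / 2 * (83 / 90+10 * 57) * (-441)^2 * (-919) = 82652245451433 / 10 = 8265224545143.30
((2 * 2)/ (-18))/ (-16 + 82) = -0.00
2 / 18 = 1 / 9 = 0.11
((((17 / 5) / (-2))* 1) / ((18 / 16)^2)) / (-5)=544 / 2025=0.27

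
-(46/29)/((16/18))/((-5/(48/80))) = 621/2900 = 0.21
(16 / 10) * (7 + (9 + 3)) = 152 / 5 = 30.40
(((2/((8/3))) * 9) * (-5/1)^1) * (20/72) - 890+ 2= -897.38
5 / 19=0.26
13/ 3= 4.33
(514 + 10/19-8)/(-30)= -1604/95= -16.88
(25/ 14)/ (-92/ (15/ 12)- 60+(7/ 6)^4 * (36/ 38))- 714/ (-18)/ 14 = 106803461/ 37876398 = 2.82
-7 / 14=-1 / 2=-0.50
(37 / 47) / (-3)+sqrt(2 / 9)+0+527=sqrt(2) / 3+74270 / 141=527.21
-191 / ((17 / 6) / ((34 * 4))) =-9168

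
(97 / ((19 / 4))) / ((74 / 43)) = 8342 / 703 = 11.87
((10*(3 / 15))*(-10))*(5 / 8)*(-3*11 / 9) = 275 / 6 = 45.83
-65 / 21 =-3.10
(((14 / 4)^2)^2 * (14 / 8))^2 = 282475249 / 4096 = 68963.68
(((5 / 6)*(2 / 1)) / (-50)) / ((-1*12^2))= 1 / 4320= 0.00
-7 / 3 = -2.33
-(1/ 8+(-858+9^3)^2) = -133129/ 8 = -16641.12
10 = 10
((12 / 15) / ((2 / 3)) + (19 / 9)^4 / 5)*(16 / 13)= 2714992 / 426465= 6.37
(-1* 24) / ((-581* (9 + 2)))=24 / 6391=0.00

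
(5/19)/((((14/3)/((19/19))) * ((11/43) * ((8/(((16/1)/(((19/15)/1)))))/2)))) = 19350/27797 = 0.70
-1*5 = -5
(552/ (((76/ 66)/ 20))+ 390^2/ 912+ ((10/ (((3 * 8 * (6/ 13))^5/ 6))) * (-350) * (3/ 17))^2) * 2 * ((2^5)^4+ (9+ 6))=2186014882299039175144444811215/ 106863101641331048448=20456217803.19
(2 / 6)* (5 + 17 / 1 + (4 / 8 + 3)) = 17 / 2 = 8.50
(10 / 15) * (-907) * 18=-10884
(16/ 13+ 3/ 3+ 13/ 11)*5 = 2440/ 143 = 17.06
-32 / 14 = -16 / 7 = -2.29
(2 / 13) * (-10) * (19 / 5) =-76 / 13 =-5.85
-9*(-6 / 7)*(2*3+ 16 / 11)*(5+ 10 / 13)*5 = 1660500 / 1001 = 1658.84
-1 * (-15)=15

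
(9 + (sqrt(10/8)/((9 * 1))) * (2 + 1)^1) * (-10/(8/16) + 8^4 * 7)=14326 * sqrt(5)/3 + 257868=268545.97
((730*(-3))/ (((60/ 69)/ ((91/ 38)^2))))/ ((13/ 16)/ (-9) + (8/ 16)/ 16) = 1501610292/ 6137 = 244681.49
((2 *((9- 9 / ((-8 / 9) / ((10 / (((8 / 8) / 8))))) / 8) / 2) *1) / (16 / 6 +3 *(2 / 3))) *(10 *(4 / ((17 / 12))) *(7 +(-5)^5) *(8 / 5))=-56572992 / 17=-3327823.06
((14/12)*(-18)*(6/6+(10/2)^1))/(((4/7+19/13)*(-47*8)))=5733/34780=0.16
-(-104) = 104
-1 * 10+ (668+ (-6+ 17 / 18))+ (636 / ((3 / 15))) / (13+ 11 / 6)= 1389457 / 1602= 867.33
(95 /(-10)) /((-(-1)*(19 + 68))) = -19 /174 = -0.11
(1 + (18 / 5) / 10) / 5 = 34 / 125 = 0.27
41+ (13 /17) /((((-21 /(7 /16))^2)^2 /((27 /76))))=10414718989 /254017536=41.00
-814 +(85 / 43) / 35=-244997 / 301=-813.94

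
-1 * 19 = -19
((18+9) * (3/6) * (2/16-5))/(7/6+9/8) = -3159/110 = -28.72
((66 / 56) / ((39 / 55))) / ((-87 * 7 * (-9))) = 605 / 1995084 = 0.00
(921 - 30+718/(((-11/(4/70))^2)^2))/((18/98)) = 19575849718363/4035425625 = 4851.00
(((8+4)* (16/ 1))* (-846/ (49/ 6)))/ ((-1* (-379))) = -974592/ 18571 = -52.48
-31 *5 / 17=-155 / 17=-9.12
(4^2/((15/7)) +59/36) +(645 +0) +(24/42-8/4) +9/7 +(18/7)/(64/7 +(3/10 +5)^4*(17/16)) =86904861031703/132889013460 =653.97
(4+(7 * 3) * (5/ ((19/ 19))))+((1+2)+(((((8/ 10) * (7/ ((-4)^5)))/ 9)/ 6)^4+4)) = 2647725189114101762401/ 22825217147535360000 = 116.00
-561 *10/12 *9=-4207.50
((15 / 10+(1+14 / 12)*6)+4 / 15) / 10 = 443 / 300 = 1.48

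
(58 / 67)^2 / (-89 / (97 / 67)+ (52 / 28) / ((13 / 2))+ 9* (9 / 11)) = -12562858 / 902329401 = -0.01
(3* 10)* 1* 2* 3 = 180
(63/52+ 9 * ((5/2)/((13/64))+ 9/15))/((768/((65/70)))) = 10173/71680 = 0.14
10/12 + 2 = 17/6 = 2.83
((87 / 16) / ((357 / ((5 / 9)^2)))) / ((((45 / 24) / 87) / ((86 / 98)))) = 180815 / 944622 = 0.19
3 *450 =1350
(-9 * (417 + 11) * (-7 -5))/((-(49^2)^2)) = -46224/5764801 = -0.01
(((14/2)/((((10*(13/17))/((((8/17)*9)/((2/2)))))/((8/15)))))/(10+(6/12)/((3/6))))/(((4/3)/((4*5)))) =2016/715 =2.82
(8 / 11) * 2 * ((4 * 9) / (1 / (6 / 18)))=192 / 11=17.45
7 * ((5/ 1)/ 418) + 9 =9.08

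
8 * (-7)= -56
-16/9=-1.78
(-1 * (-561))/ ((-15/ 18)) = -3366/ 5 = -673.20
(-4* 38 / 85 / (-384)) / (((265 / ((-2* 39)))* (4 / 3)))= -741 / 720800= -0.00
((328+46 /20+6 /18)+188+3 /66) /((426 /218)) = 9328438 /35145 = 265.43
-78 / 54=-1.44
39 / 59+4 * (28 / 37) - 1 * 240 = -515869 / 2183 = -236.31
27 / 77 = 0.35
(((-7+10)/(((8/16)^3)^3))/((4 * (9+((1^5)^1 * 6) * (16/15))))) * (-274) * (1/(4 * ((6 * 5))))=-56.94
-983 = -983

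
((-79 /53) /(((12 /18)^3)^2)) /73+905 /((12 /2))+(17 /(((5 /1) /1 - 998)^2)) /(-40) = 183854533243621 /1220807545920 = 150.60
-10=-10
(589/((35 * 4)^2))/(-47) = -589/921200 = -0.00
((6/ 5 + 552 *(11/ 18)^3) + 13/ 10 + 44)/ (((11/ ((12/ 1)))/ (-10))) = -1676500/ 891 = -1881.59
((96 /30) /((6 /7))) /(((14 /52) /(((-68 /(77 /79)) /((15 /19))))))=-21230144 /17325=-1225.41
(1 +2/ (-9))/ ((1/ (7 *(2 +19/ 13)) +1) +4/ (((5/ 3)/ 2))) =49/ 368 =0.13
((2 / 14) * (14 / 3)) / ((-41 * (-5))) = 2 / 615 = 0.00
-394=-394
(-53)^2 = 2809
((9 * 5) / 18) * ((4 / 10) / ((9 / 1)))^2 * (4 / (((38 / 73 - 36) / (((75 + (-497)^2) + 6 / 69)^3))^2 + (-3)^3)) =-359014004282711165150502421107674429696486528 / 490727267103930823865092996851451940837251181835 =-0.00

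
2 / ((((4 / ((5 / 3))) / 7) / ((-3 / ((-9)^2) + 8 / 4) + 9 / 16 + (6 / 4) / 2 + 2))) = 79765 / 2592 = 30.77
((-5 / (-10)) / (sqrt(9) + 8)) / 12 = 0.00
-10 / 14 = -5 / 7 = -0.71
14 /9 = 1.56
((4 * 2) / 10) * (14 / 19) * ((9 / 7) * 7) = 504 / 95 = 5.31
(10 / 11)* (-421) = -382.73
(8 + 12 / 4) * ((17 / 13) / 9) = 187 / 117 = 1.60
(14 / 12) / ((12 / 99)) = 77 / 8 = 9.62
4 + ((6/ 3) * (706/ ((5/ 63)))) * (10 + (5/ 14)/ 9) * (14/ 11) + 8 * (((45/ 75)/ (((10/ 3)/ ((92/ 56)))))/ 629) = 25024010614/ 110075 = 227336.00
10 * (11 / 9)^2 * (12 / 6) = 2420 / 81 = 29.88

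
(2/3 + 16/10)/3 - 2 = -1.24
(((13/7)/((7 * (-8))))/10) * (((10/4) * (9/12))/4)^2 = -585/802816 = -0.00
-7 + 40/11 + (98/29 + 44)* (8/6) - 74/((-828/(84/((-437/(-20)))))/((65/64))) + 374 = 33408635065/76950456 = 434.16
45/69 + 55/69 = 100/69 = 1.45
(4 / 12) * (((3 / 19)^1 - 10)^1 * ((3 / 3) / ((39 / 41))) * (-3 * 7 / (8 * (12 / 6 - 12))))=-53669 / 59280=-0.91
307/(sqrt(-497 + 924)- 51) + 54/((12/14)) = 121305/2174- 307*sqrt(427)/2174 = 52.88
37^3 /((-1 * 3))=-50653 /3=-16884.33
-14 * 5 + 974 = 904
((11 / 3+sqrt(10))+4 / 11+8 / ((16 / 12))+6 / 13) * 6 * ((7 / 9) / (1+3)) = 7 * sqrt(10) / 6+31507 / 2574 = 15.93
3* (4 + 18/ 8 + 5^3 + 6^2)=2007/ 4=501.75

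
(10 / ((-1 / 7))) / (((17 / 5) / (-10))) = 3500 / 17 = 205.88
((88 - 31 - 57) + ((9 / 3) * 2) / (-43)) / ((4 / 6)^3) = -81 / 172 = -0.47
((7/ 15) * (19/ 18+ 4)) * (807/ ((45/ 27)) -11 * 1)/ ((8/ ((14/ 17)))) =5274997/ 45900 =114.92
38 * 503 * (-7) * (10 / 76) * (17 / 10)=-59857 / 2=-29928.50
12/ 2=6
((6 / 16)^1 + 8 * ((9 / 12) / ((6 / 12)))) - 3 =75 / 8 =9.38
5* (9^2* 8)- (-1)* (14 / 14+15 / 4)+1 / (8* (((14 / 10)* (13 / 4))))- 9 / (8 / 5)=3239.15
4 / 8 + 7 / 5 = 1.90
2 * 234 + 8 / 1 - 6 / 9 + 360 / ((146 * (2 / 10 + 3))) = 417067 / 876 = 476.10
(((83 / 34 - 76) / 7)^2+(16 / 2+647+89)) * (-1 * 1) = -48398137 / 56644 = -854.43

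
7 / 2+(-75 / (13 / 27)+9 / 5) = -19561 / 130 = -150.47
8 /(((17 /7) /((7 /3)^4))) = 134456 /1377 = 97.64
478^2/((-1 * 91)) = -228484/91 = -2510.81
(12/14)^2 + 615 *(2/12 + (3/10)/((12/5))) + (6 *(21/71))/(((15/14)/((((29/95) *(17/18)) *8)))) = 7294771229/39660600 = 183.93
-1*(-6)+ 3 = 9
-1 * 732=-732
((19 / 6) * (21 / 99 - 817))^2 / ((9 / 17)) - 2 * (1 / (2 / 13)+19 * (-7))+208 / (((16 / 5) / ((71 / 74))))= 82486929574435 / 6527466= 12636899.15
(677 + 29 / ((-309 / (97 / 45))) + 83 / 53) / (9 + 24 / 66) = 5499233641 / 75907395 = 72.45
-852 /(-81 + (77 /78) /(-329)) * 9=28110888 /296957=94.66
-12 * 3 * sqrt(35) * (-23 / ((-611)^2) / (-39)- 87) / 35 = 3040027512 * sqrt(35) / 33972211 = 529.40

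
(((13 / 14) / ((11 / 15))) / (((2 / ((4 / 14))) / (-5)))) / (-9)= 325 / 3234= 0.10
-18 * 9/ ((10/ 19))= -1539/ 5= -307.80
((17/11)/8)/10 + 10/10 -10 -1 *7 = -14063/880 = -15.98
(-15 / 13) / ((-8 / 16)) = 30 / 13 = 2.31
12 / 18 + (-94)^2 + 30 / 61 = 1617200 / 183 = 8837.16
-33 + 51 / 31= -972 / 31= -31.35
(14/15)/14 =1/15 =0.07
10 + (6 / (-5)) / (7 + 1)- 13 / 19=9.17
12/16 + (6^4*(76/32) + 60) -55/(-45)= 113039/36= 3139.97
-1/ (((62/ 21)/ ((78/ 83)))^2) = -670761/ 6620329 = -0.10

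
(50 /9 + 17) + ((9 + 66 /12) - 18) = 343 /18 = 19.06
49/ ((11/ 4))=196/ 11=17.82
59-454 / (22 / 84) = -18419 / 11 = -1674.45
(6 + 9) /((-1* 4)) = -15 /4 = -3.75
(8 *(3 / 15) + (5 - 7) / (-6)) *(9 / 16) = 87 / 80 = 1.09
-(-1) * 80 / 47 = 80 / 47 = 1.70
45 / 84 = 15 / 28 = 0.54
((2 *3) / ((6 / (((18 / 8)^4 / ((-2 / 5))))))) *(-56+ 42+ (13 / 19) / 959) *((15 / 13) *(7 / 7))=125518983075 / 121278976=1034.96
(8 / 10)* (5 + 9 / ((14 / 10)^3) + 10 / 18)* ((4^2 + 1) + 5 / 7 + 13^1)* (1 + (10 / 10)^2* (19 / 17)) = 18765200 / 40817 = 459.74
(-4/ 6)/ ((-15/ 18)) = 4/ 5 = 0.80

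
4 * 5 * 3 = 60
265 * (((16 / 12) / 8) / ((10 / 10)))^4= 265 / 1296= 0.20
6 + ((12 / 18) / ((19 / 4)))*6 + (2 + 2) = 206 / 19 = 10.84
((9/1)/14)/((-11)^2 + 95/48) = 216/41321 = 0.01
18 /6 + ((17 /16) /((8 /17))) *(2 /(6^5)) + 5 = 3981601 /497664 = 8.00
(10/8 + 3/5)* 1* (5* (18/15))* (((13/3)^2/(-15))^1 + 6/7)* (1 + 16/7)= -317423/22050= -14.40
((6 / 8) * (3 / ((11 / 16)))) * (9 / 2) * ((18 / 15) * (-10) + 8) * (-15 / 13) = 9720 / 143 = 67.97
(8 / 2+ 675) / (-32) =-679 / 32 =-21.22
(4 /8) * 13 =13 /2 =6.50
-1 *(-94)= 94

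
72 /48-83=-163 /2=-81.50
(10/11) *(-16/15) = -32/33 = -0.97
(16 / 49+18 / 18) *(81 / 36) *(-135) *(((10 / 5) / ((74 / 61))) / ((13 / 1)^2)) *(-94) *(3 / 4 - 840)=-310094.58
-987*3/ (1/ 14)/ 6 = -6909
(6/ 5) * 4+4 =44/ 5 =8.80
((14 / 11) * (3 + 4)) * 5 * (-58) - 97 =-2680.64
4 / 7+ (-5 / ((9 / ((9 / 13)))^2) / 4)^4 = 0.57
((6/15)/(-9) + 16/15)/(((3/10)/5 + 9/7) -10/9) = 3220/739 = 4.36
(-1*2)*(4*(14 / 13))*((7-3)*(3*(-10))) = 13440 / 13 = 1033.85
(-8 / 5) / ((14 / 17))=-68 / 35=-1.94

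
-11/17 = -0.65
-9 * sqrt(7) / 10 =-2.38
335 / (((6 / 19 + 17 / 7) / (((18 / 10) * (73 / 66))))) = 26733 / 110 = 243.03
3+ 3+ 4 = 10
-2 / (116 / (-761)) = 761 / 58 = 13.12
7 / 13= 0.54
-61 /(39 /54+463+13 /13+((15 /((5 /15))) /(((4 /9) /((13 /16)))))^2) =-2248704 /266613545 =-0.01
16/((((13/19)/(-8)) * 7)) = -2432/91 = -26.73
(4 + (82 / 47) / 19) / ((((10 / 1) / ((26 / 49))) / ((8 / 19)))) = 54288 / 593845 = 0.09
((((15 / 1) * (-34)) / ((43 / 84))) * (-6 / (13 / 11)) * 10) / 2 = 14137200 / 559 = 25290.16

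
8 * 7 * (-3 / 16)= -21 / 2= -10.50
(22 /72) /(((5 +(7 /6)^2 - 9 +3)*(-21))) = -11 /273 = -0.04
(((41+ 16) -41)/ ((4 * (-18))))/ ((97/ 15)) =-10/ 291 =-0.03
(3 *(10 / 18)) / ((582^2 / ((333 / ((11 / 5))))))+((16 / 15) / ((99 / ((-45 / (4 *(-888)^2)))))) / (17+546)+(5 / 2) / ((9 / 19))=181904785622531 / 34461306901296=5.28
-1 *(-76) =76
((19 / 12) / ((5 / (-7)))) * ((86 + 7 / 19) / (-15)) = 3829 / 300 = 12.76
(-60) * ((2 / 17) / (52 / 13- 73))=0.10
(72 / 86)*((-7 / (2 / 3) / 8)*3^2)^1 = -1701 / 172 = -9.89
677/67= 10.10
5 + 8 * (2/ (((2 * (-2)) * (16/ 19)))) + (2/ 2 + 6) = 29/ 4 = 7.25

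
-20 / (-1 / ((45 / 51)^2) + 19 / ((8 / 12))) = -9000 / 12247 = -0.73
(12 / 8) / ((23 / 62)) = 93 / 23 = 4.04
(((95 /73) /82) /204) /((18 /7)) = 665 /21980592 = 0.00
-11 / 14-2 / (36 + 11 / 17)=-1047 / 1246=-0.84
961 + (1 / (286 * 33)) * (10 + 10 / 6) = 27209789 / 28314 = 961.00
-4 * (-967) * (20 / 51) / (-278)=-38680 / 7089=-5.46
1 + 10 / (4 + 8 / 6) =23 / 8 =2.88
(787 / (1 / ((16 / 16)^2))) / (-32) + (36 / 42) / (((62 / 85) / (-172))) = -1574299 / 6944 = -226.71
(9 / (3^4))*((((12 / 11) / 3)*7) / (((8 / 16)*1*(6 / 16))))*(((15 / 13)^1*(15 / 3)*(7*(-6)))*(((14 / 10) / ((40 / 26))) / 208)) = -686 / 429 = -1.60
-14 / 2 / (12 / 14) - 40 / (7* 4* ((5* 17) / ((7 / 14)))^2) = -247819 / 30345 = -8.17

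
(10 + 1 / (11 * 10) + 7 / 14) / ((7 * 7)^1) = 578 / 2695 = 0.21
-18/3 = -6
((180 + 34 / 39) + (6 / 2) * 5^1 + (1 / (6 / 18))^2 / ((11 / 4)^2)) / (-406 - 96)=-929935 / 2368938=-0.39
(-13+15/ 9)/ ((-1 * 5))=34/ 15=2.27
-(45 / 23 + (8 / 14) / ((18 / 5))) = -2.12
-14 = -14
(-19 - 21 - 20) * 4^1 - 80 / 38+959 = 13621 / 19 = 716.89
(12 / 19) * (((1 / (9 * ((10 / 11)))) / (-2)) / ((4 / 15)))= -11 / 76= -0.14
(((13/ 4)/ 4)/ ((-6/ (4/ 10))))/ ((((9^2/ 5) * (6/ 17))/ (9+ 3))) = -221/ 1944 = -0.11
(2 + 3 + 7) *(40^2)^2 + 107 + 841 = 30720948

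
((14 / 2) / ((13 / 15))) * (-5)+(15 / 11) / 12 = -23035 / 572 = -40.27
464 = 464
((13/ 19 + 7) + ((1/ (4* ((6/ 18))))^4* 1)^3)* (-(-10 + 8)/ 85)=491914183/ 2709520384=0.18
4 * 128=512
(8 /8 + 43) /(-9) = -44 /9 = -4.89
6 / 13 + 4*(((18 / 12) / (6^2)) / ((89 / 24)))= 586 / 1157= 0.51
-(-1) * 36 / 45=4 / 5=0.80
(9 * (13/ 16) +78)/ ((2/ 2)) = 1365/ 16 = 85.31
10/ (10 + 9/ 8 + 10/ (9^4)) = 524880/ 584009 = 0.90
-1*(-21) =21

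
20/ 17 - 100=-98.82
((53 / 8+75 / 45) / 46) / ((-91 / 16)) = -199 / 6279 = -0.03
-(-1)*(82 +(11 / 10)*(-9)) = 72.10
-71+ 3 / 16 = -1133 / 16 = -70.81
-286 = -286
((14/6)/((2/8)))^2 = 784/9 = 87.11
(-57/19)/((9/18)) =-6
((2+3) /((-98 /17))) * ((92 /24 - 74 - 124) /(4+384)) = 99025 /228144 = 0.43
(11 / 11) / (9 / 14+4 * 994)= 14 / 55673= 0.00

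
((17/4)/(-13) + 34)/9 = 3.74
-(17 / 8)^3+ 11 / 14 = -31575 / 3584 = -8.81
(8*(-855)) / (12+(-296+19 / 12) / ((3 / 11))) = 6.41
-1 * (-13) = 13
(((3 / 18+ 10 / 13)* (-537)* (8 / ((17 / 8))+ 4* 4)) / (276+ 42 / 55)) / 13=-20123180 / 7288801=-2.76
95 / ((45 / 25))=475 / 9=52.78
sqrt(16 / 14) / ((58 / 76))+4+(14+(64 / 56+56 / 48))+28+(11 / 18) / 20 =76*sqrt(14) / 203+121817 / 2520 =49.74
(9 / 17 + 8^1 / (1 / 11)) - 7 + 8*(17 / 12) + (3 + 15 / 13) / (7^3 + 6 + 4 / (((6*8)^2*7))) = 86647685120 / 932953047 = 92.87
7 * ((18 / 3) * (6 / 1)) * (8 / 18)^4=7168 / 729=9.83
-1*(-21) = 21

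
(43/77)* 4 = 2.23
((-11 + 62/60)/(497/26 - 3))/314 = -3887/1973490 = -0.00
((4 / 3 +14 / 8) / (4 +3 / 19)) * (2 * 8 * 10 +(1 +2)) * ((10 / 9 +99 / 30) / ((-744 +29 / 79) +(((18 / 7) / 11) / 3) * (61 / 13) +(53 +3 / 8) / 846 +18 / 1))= -0.74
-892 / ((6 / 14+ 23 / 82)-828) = 1.08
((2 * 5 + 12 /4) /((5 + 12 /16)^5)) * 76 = 1011712 /6436343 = 0.16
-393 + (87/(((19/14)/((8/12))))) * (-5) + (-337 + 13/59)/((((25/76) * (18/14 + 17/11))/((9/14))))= -512677471/610945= -839.15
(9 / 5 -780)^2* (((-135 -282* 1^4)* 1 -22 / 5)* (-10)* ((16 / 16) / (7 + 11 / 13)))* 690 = 19076038101666 / 85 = 224423977666.66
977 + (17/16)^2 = 250401/256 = 978.13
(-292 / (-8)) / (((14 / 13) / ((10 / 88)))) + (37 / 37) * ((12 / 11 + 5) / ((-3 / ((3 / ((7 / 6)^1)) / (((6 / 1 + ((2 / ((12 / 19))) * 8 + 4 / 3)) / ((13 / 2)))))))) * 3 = 44369 / 60368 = 0.73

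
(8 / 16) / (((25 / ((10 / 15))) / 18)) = 6 / 25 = 0.24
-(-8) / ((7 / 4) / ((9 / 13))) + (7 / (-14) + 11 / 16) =4881 / 1456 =3.35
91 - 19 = 72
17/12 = 1.42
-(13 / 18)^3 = -2197 / 5832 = -0.38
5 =5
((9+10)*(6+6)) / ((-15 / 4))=-304 / 5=-60.80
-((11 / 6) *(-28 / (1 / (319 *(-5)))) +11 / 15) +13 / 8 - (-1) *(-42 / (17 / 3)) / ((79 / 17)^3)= -1614719465769 / 19721560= -81875.85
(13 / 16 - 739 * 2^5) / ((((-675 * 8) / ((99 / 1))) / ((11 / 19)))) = 9156191 / 36480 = 250.99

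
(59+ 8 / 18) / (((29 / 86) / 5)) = 881.42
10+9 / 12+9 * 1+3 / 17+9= 1967 / 68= 28.93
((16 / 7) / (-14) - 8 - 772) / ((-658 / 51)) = 60.47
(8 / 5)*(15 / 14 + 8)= 508 / 35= 14.51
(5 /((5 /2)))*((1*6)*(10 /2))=60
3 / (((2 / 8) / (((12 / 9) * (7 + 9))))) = 256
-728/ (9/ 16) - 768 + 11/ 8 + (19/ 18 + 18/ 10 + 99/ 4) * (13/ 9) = -2020.97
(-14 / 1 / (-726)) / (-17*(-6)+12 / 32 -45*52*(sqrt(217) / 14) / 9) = -4480*sqrt(217) / 805141623 -8232 / 268380541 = -0.00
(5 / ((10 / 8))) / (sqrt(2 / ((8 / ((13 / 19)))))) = 8 * sqrt(247) / 13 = 9.67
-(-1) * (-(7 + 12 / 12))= -8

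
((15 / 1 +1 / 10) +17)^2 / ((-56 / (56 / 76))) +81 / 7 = -1.99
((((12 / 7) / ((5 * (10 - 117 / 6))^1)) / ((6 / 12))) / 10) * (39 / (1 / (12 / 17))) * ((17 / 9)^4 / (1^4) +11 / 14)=-51644944 / 19229805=-2.69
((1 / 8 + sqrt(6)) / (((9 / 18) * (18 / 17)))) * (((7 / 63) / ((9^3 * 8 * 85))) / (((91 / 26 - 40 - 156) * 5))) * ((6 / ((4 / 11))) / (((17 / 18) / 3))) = -sqrt(6) / 43375500 - 1 / 347004000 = -0.00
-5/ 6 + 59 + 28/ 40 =883/ 15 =58.87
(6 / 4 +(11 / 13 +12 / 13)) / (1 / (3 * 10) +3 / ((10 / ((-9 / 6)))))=-7.85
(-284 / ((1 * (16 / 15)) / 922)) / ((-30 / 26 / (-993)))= -211262239.50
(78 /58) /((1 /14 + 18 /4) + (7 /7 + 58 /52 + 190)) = 0.01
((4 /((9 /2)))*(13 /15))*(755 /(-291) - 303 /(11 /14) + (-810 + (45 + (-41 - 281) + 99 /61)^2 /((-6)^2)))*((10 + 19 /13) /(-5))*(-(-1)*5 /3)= -38684567155712 /14471769015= -2673.11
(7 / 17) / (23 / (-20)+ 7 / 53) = -7420 / 18343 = -0.40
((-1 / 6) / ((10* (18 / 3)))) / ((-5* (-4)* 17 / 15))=-0.00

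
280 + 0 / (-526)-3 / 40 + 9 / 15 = 11221 / 40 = 280.52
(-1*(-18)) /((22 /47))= 423 /11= 38.45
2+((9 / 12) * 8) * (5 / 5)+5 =13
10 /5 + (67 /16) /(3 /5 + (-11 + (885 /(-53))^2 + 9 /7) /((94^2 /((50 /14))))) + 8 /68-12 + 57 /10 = 2528927462009 /1465411221020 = 1.73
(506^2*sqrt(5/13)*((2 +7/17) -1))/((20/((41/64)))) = 7873107*sqrt(65)/8840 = 7180.43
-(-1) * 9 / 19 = 9 / 19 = 0.47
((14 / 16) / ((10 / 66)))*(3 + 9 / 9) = 231 / 10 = 23.10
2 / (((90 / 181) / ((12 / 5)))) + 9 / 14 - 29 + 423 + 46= 472811 / 1050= 450.30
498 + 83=581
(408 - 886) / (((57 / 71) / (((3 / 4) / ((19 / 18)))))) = -152721 / 361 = -423.05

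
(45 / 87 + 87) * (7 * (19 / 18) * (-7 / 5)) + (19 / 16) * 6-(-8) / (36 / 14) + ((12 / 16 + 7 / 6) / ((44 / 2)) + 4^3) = -11928919 / 14355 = -830.99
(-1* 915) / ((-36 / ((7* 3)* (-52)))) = -27755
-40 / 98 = -20 / 49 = -0.41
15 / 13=1.15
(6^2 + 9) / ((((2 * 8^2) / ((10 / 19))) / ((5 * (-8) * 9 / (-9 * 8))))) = 1125 / 1216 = 0.93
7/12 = 0.58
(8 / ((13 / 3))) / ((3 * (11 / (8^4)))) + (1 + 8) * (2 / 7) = 231950 / 1001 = 231.72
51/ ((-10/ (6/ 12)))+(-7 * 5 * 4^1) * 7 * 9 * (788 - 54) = -129477651/ 20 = -6473882.55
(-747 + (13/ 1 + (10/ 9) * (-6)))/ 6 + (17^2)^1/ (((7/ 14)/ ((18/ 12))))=6692/ 9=743.56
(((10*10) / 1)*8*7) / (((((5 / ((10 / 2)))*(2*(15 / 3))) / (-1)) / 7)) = -3920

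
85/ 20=17/ 4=4.25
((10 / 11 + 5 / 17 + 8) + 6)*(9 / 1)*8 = 204696 / 187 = 1094.63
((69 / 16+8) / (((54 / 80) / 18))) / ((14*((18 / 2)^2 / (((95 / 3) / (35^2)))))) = 3743 / 500094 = 0.01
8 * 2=16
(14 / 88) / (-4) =-0.04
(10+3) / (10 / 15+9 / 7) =6.66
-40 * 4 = -160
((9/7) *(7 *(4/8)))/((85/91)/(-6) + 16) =2457/8651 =0.28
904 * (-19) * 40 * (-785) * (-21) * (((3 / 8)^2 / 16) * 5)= -7963491375 / 16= -497718210.94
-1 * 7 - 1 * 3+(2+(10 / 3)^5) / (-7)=-117496 / 1701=-69.07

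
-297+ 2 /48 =-7127 /24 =-296.96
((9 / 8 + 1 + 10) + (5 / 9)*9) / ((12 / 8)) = 137 / 12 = 11.42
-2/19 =-0.11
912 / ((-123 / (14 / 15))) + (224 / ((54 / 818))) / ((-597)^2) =-13633109056 / 1972723815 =-6.91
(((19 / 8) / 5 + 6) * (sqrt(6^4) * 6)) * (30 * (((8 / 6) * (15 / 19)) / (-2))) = -419580 / 19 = -22083.16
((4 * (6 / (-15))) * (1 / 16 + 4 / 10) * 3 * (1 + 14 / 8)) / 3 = -407 / 200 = -2.04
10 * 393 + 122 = 4052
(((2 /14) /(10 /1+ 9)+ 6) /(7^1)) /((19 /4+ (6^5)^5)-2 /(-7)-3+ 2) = 3196 /105874392623458207939253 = 0.00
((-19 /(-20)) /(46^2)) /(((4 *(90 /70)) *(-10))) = -133 /15235200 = -0.00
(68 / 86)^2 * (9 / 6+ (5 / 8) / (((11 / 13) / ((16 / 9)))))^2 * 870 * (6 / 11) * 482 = 25065897817160 / 22149171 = 1131685.60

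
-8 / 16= -1 / 2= -0.50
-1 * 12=-12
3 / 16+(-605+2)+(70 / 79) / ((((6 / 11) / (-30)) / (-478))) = 28682845 / 1264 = 22692.12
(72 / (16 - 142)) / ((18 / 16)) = -32 / 63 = -0.51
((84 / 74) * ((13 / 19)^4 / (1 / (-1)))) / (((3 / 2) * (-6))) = 0.03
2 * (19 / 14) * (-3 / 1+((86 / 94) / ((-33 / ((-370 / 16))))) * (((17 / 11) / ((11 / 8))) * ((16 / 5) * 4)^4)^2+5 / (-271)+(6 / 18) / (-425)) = 1584093424.22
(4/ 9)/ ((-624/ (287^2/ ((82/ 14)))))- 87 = -136211/ 1404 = -97.02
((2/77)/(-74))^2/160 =1/1298688160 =0.00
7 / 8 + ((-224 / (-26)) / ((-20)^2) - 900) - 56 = -2483269 / 2600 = -955.10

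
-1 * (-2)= 2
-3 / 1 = -3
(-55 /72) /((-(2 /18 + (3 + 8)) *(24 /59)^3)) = 2259169 /2211840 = 1.02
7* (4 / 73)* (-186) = -5208 / 73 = -71.34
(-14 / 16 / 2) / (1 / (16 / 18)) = -7 / 18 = -0.39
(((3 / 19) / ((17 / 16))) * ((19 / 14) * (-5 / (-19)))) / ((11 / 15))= 1800 / 24871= 0.07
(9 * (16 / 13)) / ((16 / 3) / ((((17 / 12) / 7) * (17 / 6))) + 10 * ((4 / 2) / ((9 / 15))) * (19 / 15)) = 0.21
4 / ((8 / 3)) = 3 / 2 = 1.50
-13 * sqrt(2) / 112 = -0.16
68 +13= 81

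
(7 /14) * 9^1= 9 /2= 4.50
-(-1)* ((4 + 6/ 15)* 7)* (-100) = -3080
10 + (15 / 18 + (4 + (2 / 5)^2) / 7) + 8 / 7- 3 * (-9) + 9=50999 / 1050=48.57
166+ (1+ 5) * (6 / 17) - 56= 1906 / 17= 112.12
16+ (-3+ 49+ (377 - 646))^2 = 49745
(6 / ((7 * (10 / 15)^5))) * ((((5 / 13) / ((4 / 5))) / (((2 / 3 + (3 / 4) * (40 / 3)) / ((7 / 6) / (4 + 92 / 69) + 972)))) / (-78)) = -566997975 / 155058176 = -3.66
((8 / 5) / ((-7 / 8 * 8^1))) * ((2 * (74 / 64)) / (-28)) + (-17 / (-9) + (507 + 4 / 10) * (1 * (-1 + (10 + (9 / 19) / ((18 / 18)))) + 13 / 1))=3822518279 / 335160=11405.06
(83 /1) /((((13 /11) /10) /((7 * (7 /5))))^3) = 103976303816 /2197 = 47326492.41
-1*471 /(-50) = 471 /50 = 9.42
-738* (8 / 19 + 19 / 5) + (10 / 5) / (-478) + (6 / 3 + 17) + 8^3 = -58672922 / 22705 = -2584.14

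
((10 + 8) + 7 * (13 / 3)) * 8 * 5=5800 / 3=1933.33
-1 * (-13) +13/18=247/18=13.72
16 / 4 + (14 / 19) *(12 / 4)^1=118 / 19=6.21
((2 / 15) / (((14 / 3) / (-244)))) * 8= -1952 / 35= -55.77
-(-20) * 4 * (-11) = -880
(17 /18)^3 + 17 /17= 10745 /5832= 1.84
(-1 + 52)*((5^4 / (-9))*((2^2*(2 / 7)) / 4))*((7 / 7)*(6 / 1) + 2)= -170000 / 21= -8095.24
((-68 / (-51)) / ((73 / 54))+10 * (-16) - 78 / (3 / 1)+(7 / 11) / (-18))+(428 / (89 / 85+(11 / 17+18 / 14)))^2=103217633712181 / 5048507574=20445.18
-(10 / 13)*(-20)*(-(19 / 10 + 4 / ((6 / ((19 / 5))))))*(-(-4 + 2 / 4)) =-238.72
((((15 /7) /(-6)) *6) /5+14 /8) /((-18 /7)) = -37 /72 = -0.51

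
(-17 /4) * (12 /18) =-17 /6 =-2.83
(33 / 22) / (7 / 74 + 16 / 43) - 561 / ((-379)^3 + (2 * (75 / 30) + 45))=86614141094 / 26947745055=3.21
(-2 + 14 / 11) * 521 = -4168 / 11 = -378.91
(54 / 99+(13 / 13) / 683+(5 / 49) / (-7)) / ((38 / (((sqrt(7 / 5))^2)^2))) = 685911 / 24980725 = 0.03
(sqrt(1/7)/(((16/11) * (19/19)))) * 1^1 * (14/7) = 11 * sqrt(7)/56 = 0.52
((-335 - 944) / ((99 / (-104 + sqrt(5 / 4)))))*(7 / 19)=931112 / 1881 - 8953*sqrt(5) / 3762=489.69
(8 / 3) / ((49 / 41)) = 328 / 147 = 2.23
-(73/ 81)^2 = -5329/ 6561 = -0.81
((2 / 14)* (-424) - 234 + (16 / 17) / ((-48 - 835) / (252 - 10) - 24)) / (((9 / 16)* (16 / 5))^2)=-5864335450 / 64494549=-90.93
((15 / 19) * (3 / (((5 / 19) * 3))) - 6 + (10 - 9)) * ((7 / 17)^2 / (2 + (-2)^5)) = 49 / 4335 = 0.01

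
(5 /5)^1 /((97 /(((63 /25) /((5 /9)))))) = 567 /12125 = 0.05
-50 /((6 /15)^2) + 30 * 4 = -385 /2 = -192.50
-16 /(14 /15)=-120 /7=-17.14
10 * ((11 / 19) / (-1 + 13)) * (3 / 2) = 55 / 76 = 0.72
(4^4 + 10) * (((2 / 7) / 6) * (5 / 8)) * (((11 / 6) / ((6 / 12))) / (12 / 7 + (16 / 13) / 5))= 475475 / 32112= 14.81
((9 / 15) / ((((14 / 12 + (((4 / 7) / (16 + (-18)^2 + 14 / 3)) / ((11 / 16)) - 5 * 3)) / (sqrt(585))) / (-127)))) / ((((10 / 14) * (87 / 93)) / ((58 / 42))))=2821104594 * sqrt(65) / 82589275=275.39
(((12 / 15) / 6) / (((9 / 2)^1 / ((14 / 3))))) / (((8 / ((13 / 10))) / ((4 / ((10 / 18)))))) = 182 / 1125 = 0.16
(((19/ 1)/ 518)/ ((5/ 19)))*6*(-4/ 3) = -1444/ 1295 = -1.12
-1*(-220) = 220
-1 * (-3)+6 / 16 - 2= 11 / 8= 1.38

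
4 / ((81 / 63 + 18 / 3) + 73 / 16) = 0.34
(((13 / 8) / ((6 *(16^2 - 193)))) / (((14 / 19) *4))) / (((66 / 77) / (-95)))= -23465 / 145152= -0.16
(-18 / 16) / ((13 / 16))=-1.38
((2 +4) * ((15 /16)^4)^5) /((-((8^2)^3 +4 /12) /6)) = -0.00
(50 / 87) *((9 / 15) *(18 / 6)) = 30 / 29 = 1.03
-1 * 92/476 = -23/119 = -0.19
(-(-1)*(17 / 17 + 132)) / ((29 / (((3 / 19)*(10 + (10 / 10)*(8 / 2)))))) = 294 / 29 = 10.14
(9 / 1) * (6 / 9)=6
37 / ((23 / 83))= 3071 / 23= 133.52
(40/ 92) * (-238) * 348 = -828240/ 23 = -36010.43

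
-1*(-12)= 12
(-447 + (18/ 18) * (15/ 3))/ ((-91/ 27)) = 918/ 7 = 131.14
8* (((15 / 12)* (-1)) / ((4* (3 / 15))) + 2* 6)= 167 / 2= 83.50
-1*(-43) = 43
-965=-965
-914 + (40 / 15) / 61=-167254 / 183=-913.96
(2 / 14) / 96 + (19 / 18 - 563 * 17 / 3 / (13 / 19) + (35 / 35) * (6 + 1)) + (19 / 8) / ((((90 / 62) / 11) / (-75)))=-157366709 / 26208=-6004.53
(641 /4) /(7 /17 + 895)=10897 /60888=0.18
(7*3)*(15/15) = 21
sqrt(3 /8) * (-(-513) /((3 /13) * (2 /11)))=24453 * sqrt(6) /8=7487.17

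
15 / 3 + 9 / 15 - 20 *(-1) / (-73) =1944 / 365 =5.33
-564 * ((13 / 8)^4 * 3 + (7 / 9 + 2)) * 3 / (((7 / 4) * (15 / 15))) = -41056709 / 1792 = -22911.11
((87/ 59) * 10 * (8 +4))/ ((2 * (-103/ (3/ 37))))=-15660/ 224849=-0.07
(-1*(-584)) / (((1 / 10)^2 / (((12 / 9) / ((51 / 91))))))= 21257600 / 153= 138938.56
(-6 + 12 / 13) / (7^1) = -66 / 91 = -0.73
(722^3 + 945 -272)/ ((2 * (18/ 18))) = 376367721/ 2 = 188183860.50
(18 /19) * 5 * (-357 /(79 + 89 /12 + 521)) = -385560 /138491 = -2.78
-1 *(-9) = 9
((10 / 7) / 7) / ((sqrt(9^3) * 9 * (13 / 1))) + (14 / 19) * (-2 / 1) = -4333958 / 2941029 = -1.47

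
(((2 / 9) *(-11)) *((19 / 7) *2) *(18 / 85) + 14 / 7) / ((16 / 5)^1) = -241 / 952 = -0.25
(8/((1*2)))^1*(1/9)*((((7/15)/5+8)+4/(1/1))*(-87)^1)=-105212/225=-467.61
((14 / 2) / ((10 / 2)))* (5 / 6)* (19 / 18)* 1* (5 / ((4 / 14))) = 21.55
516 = 516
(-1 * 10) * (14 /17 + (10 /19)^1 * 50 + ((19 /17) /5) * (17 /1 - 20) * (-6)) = -100656 /323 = -311.63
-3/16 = -0.19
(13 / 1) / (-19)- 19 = -374 / 19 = -19.68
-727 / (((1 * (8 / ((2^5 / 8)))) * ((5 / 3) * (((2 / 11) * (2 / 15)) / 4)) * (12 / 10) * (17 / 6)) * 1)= -359865 / 34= -10584.26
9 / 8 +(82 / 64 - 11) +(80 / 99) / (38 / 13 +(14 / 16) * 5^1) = -20397535 / 2404512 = -8.48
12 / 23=0.52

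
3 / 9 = 1 / 3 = 0.33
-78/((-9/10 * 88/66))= 65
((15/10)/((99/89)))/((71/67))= 5963/4686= 1.27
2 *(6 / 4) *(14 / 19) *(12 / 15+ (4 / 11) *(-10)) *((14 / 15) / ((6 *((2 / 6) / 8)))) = -122304 / 5225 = -23.41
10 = 10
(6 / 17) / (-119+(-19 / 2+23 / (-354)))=-531 / 193426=-0.00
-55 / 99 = -0.56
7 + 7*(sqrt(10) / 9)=7*sqrt(10) / 9 + 7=9.46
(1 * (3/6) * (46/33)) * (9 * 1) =69/11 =6.27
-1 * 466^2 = -217156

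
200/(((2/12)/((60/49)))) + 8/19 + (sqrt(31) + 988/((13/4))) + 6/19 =sqrt(31) + 1651710/931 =1779.69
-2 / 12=-1 / 6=-0.17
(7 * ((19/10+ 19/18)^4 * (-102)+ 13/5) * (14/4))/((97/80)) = -4168947690488/26517375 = -157215.70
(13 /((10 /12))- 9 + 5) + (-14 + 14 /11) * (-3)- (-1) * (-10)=39.78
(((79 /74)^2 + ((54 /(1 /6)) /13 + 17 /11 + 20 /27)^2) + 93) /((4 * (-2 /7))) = -476847157544023 /653059918368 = -730.17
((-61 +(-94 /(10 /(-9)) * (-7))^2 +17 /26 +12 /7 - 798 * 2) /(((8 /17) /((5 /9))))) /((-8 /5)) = -8999574733 /34944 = -257542.78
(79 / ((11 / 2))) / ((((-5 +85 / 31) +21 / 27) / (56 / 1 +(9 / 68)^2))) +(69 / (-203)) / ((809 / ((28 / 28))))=-19134705927171 / 35202948968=-543.55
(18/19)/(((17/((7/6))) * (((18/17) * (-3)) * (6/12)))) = -7/171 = -0.04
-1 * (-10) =10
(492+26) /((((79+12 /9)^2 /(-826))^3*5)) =-212812645257072 /979652970727205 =-0.22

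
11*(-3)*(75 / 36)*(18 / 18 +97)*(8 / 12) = -4491.67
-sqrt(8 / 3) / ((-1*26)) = sqrt(6) / 39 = 0.06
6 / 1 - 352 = -346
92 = 92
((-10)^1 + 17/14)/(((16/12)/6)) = -1107/28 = -39.54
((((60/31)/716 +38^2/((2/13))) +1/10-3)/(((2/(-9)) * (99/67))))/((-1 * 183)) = 11628260241/74467580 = 156.15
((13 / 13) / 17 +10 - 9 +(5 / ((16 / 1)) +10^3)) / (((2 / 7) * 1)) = 1906611 / 544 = 3504.80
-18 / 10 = -9 / 5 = -1.80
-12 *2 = -24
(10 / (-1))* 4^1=-40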